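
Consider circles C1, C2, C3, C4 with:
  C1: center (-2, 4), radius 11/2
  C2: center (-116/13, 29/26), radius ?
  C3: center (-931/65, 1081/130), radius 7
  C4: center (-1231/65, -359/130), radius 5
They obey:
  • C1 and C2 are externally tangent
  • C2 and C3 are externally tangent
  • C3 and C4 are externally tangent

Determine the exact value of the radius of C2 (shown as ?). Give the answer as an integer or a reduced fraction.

2

1. [ext C1·C2]  r_C2² + 11r_C2 − 26 = 0  ⇒  r_C2 = 2 (r>0 drops 1)
2. [ext C2·C3]  r_C2² + 14r_C2 − 32 = 0  ⇒  r_C2 = 2 (r>0 drops 1)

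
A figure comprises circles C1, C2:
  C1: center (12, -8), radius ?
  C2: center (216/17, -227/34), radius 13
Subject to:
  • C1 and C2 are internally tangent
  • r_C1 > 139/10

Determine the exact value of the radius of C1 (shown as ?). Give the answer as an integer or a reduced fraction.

29/2

1. [int C1,C2]  r_C1² − 26r_C1 + 667/4 = 0  ⇒  r_C1 = 23/2 or 29/2
2. given r_C1 > 139/10: keep 29/2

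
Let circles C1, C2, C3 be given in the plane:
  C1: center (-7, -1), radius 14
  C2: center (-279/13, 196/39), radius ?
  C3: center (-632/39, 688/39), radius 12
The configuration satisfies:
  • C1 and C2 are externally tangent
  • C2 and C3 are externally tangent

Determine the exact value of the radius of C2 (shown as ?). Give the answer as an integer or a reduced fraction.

1. [ext C1·C2]  r_C2² + 28r_C2 − 445/9 = 0  ⇒  r_C2 = 5/3 (r>0 drops 1)
2. [ext C2·C3]  r_C2² + 24r_C2 − 385/9 = 0  ⇒  r_C2 = 5/3 (r>0 drops 1)

5/3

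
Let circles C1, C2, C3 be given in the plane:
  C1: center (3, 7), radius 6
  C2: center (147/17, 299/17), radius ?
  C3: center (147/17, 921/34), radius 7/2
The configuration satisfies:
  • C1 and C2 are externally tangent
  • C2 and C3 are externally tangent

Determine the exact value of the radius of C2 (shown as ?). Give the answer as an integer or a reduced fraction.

6

1. [ext C1·C2]  r_C2² + 12r_C2 − 108 = 0  ⇒  r_C2 = 6 (r>0 drops 1)
2. [ext C2·C3]  r_C2² + 7r_C2 − 78 = 0  ⇒  r_C2 = 6 (r>0 drops 1)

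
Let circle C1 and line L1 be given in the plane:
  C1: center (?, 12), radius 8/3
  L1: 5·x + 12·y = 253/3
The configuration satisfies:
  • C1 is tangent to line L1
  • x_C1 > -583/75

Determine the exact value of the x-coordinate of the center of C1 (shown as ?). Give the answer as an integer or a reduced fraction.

-5

1. [C1‖L1]  x_C1² + (358/15)x_C1 + 283/3 = 0  ⇒  x_C1 = -283/15 or -5
2. given x_C1 > -583/75: keep -5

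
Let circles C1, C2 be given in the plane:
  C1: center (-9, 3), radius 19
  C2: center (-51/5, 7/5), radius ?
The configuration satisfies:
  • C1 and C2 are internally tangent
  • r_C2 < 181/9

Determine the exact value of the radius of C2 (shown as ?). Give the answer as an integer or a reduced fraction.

17

1. [int C1,C2]  r_C2² − 38r_C2 + 357 = 0  ⇒  r_C2 = 17 or 21
2. given r_C2 < 181/9: keep 17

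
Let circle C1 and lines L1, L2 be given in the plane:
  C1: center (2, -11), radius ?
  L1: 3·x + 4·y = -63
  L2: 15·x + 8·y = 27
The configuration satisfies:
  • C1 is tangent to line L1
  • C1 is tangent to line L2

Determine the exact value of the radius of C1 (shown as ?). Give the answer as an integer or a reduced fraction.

1. [C1‖L1]  r_C1² − 25 = 0  ⇒  r_C1 = 5 (r>0 drops 1)
2. [C1‖L2]  r_C1² − 25 = 0  ⇒  r_C1 = 5 (r>0 drops 1)

5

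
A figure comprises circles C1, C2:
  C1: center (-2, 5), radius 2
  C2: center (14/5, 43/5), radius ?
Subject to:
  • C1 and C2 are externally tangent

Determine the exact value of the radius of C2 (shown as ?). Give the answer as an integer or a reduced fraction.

1. [ext C1·C2]  r_C2² + 4r_C2 − 32 = 0  ⇒  r_C2 = 4 (r>0 drops 1)

4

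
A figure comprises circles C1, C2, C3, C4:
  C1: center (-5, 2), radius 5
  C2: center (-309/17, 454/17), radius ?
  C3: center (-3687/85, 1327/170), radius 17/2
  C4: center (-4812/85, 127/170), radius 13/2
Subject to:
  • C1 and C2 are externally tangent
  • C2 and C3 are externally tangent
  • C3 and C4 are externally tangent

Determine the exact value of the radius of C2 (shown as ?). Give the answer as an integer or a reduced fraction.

23

1. [ext C1·C2]  r_C2² + 10r_C2 − 759 = 0  ⇒  r_C2 = 23 (r>0 drops 1)
2. [ext C2·C3]  r_C2² + 17r_C2 − 920 = 0  ⇒  r_C2 = 23 (r>0 drops 1)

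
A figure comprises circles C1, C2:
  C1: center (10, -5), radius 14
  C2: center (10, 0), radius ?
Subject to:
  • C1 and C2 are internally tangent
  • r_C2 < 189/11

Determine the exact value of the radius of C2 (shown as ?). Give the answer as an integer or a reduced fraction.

1. [int C1,C2]  r_C2² − 28r_C2 + 171 = 0  ⇒  r_C2 = 9 or 19
2. given r_C2 < 189/11: keep 9

9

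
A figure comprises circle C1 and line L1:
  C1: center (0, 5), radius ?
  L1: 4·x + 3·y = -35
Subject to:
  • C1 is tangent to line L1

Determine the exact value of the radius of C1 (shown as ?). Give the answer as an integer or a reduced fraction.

1. [C1‖L1]  r_C1² − 100 = 0  ⇒  r_C1 = 10 (r>0 drops 1)

10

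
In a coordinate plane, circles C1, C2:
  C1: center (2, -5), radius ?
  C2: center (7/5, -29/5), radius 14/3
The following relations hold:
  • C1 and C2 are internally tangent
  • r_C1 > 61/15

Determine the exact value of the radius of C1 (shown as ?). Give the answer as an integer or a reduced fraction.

17/3

1. [int C1,C2]  r_C1² − (28/3)r_C1 + 187/9 = 0  ⇒  r_C1 = 11/3 or 17/3
2. given r_C1 > 61/15: keep 17/3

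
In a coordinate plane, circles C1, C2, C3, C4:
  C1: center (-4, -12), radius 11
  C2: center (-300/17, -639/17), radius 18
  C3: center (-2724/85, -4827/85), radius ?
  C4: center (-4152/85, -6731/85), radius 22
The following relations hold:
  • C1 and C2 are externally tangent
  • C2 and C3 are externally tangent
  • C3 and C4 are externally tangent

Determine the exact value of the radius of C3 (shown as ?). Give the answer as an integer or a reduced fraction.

1. [ext C2·C3]  r_C3² + 36r_C3 − 252 = 0  ⇒  r_C3 = 6 (r>0 drops 1)
2. [ext C3·C4]  r_C3² + 44r_C3 − 300 = 0  ⇒  r_C3 = 6 (r>0 drops 1)

6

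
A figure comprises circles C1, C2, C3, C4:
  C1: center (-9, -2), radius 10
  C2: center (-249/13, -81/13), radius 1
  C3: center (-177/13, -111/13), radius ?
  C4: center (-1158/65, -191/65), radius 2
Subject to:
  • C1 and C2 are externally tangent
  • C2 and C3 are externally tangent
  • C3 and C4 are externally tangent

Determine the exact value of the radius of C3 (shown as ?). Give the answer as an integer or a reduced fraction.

5

1. [ext C2·C3]  r_C3² + 2r_C3 − 35 = 0  ⇒  r_C3 = 5 (r>0 drops 1)
2. [ext C3·C4]  r_C3² + 4r_C3 − 45 = 0  ⇒  r_C3 = 5 (r>0 drops 1)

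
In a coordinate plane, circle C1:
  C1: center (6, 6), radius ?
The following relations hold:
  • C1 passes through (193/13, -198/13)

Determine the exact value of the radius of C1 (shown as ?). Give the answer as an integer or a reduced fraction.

1. [C1∋P]  r_C1² − 529 = 0  ⇒  r_C1 = 23 (r>0 drops 1)

23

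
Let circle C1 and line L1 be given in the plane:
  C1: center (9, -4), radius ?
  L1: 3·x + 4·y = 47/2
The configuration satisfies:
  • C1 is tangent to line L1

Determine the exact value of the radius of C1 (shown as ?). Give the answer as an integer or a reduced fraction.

1. [C1‖L1]  r_C1² − 25/4 = 0  ⇒  r_C1 = 5/2 (r>0 drops 1)

5/2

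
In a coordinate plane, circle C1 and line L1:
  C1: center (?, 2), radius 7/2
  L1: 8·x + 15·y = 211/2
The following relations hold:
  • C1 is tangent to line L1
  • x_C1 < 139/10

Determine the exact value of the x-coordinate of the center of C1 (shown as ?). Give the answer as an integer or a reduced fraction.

1. [C1‖L1]  x_C1² − (151/8)x_C1 + 135/4 = 0  ⇒  x_C1 = 2 or 135/8
2. given x_C1 < 139/10: keep 2

2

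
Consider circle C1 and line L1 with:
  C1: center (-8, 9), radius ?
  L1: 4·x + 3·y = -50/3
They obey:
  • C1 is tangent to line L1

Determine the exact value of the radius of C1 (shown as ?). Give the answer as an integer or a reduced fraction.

7/3

1. [C1‖L1]  r_C1² − 49/9 = 0  ⇒  r_C1 = 7/3 (r>0 drops 1)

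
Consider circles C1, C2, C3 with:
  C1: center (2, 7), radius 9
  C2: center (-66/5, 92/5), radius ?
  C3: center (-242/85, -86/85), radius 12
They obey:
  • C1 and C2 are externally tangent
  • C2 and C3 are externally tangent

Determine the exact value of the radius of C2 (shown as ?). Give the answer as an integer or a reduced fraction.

10

1. [ext C1·C2]  r_C2² + 18r_C2 − 280 = 0  ⇒  r_C2 = 10 (r>0 drops 1)
2. [ext C2·C3]  r_C2² + 24r_C2 − 340 = 0  ⇒  r_C2 = 10 (r>0 drops 1)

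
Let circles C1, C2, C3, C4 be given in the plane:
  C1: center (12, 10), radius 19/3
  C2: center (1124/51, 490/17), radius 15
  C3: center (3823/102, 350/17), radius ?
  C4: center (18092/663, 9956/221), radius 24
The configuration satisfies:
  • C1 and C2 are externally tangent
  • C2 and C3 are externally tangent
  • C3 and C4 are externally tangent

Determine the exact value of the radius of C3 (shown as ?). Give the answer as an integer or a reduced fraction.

1. [ext C2·C3]  r_C3² + 30r_C3 − 325/4 = 0  ⇒  r_C3 = 5/2 (r>0 drops 1)
2. [ext C3·C4]  r_C3² + 48r_C3 − 505/4 = 0  ⇒  r_C3 = 5/2 (r>0 drops 1)

5/2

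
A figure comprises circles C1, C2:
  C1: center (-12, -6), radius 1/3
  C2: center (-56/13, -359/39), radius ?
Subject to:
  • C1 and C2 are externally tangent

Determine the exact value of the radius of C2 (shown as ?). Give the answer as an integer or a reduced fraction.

1. [ext C1·C2]  r_C2² + (2/3)r_C2 − 208/3 = 0  ⇒  r_C2 = 8 (r>0 drops 1)

8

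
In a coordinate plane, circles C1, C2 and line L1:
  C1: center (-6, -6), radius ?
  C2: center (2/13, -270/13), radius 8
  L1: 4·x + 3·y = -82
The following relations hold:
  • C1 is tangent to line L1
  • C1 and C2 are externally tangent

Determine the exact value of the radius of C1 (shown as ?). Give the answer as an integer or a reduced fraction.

1. [C1‖L1]  r_C1² − 64 = 0  ⇒  r_C1 = 8 (r>0 drops 1)
2. [ext C1·C2]  r_C1² + 16r_C1 − 192 = 0  ⇒  r_C1 = 8 (r>0 drops 1)

8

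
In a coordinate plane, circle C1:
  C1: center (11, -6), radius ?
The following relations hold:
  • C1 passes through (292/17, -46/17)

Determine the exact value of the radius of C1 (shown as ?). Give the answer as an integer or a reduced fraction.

7

1. [C1∋P]  r_C1² − 49 = 0  ⇒  r_C1 = 7 (r>0 drops 1)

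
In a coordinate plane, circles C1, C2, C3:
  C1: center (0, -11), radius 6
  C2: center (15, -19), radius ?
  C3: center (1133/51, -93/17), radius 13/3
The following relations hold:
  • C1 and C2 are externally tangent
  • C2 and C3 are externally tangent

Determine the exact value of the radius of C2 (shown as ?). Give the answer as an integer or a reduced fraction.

11

1. [ext C1·C2]  r_C2² + 12r_C2 − 253 = 0  ⇒  r_C2 = 11 (r>0 drops 1)
2. [ext C2·C3]  r_C2² + (26/3)r_C2 − 649/3 = 0  ⇒  r_C2 = 11 (r>0 drops 1)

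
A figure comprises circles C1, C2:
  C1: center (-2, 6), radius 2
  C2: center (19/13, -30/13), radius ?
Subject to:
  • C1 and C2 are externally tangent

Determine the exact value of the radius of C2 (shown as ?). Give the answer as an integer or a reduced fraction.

1. [ext C1·C2]  r_C2² + 4r_C2 − 77 = 0  ⇒  r_C2 = 7 (r>0 drops 1)

7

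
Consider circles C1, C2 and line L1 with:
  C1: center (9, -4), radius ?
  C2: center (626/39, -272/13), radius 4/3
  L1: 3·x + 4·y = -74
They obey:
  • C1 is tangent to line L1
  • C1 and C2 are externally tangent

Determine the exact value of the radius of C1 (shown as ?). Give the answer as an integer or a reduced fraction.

1. [C1‖L1]  r_C1² − 289 = 0  ⇒  r_C1 = 17 (r>0 drops 1)
2. [ext C1·C2]  r_C1² + (8/3)r_C1 − 1003/3 = 0  ⇒  r_C1 = 17 (r>0 drops 1)

17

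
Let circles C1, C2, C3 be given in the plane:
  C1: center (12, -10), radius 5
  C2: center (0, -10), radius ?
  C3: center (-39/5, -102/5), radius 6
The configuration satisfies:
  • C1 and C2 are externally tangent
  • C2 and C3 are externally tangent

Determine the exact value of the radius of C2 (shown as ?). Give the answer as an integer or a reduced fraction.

7

1. [ext C1·C2]  r_C2² + 10r_C2 − 119 = 0  ⇒  r_C2 = 7 (r>0 drops 1)
2. [ext C2·C3]  r_C2² + 12r_C2 − 133 = 0  ⇒  r_C2 = 7 (r>0 drops 1)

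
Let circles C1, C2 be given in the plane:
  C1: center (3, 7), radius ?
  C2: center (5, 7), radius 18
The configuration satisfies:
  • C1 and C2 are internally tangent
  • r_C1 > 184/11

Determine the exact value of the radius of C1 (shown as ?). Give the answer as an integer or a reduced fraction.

1. [int C1,C2]  r_C1² − 36r_C1 + 320 = 0  ⇒  r_C1 = 16 or 20
2. given r_C1 > 184/11: keep 20

20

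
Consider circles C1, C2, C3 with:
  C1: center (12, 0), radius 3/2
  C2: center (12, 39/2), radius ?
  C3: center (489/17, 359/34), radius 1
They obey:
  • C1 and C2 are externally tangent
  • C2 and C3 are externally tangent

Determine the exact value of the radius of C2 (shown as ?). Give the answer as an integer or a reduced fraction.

1. [ext C1·C2]  r_C2² + 3r_C2 − 378 = 0  ⇒  r_C2 = 18 (r>0 drops 1)
2. [ext C2·C3]  r_C2² + 2r_C2 − 360 = 0  ⇒  r_C2 = 18 (r>0 drops 1)

18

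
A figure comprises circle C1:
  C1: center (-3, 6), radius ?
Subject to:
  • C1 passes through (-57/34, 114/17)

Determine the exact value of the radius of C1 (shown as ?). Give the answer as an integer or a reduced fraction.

1. [C1∋P]  r_C1² − 9/4 = 0  ⇒  r_C1 = 3/2 (r>0 drops 1)

3/2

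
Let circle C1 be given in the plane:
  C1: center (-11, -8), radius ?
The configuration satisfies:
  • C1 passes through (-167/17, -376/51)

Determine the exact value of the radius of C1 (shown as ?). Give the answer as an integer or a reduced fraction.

1. [C1∋P]  r_C1² − 16/9 = 0  ⇒  r_C1 = 4/3 (r>0 drops 1)

4/3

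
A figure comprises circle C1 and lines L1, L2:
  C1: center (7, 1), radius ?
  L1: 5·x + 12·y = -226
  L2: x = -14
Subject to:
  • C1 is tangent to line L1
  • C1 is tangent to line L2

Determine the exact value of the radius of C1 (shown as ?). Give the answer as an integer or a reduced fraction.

21

1. [C1‖L1]  r_C1² − 441 = 0  ⇒  r_C1 = 21 (r>0 drops 1)
2. [C1‖L2]  r_C1² − 441 = 0  ⇒  r_C1 = 21 (r>0 drops 1)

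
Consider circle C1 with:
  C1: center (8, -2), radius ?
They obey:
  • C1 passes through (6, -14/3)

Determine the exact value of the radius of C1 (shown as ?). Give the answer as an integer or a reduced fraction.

1. [C1∋P]  r_C1² − 100/9 = 0  ⇒  r_C1 = 10/3 (r>0 drops 1)

10/3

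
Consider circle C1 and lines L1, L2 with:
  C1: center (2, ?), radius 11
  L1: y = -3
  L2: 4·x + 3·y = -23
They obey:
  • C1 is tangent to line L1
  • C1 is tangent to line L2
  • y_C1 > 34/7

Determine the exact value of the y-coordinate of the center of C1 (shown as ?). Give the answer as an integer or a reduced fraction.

8

1. [C1‖L1]  y_C1² + 6y_C1 − 112 = 0  ⇒  y_C1 = -14 or 8
2. [C1‖L2]  y_C1² + (62/3)y_C1 − 688/3 = 0  ⇒  y_C1 = -86/3 or 8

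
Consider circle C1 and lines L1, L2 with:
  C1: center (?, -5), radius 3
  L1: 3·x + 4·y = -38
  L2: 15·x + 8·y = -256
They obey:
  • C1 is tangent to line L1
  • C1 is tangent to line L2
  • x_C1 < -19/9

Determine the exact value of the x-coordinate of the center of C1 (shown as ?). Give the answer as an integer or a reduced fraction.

-11

1. [C1‖L1]  x_C1² + 12x_C1 + 11 = 0  ⇒  x_C1 = -11 or -1
2. [C1‖L2]  x_C1² + (144/5)x_C1 + 979/5 = 0  ⇒  x_C1 = -89/5 or -11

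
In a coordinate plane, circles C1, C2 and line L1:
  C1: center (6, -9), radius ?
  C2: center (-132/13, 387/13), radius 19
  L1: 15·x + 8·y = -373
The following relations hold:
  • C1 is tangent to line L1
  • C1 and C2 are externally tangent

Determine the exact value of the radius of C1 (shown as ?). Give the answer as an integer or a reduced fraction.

1. [C1‖L1]  r_C1² − 529 = 0  ⇒  r_C1 = 23 (r>0 drops 1)
2. [ext C1·C2]  r_C1² + 38r_C1 − 1403 = 0  ⇒  r_C1 = 23 (r>0 drops 1)

23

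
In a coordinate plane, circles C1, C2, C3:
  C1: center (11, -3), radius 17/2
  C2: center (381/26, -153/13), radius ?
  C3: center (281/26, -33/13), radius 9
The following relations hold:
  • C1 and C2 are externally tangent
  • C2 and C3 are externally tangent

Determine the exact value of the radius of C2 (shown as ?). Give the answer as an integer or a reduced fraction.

1

1. [ext C1·C2]  r_C2² + 17r_C2 − 18 = 0  ⇒  r_C2 = 1 (r>0 drops 1)
2. [ext C2·C3]  r_C2² + 18r_C2 − 19 = 0  ⇒  r_C2 = 1 (r>0 drops 1)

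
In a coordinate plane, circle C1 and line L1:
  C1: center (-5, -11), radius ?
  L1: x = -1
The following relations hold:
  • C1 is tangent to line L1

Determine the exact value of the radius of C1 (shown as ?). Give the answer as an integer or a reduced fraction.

4

1. [C1‖L1]  r_C1² − 16 = 0  ⇒  r_C1 = 4 (r>0 drops 1)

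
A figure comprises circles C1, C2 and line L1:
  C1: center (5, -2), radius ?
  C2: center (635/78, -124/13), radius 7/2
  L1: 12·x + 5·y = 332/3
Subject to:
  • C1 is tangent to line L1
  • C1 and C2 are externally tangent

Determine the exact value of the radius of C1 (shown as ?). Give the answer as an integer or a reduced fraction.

14/3

1. [C1‖L1]  r_C1² − 196/9 = 0  ⇒  r_C1 = 14/3 (r>0 drops 1)
2. [ext C1·C2]  r_C1² + 7r_C1 − 490/9 = 0  ⇒  r_C1 = 14/3 (r>0 drops 1)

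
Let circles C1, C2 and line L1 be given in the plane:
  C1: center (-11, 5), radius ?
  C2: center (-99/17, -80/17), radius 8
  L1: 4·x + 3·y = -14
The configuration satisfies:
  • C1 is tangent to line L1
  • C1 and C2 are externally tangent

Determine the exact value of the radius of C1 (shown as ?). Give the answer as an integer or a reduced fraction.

3

1. [C1‖L1]  r_C1² − 9 = 0  ⇒  r_C1 = 3 (r>0 drops 1)
2. [ext C1·C2]  r_C1² + 16r_C1 − 57 = 0  ⇒  r_C1 = 3 (r>0 drops 1)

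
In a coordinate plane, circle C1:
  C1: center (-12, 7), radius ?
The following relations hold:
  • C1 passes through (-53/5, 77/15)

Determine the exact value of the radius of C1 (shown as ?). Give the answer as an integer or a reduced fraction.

7/3

1. [C1∋P]  r_C1² − 49/9 = 0  ⇒  r_C1 = 7/3 (r>0 drops 1)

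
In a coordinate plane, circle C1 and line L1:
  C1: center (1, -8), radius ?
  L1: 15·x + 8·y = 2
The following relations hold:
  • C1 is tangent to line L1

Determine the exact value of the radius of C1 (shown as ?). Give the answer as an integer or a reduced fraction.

3

1. [C1‖L1]  r_C1² − 9 = 0  ⇒  r_C1 = 3 (r>0 drops 1)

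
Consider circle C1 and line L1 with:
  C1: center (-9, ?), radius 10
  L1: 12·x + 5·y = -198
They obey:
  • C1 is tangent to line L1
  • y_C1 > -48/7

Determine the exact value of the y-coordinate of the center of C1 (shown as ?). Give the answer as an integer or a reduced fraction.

1. [C1‖L1]  y_C1² + 36y_C1 − 352 = 0  ⇒  y_C1 = -44 or 8
2. given y_C1 > -48/7: keep 8

8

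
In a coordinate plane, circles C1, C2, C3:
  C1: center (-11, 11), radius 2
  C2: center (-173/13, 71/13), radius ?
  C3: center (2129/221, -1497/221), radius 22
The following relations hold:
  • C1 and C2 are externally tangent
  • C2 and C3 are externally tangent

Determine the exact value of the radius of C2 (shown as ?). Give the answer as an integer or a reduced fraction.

4

1. [ext C1·C2]  r_C2² + 4r_C2 − 32 = 0  ⇒  r_C2 = 4 (r>0 drops 1)
2. [ext C2·C3]  r_C2² + 44r_C2 − 192 = 0  ⇒  r_C2 = 4 (r>0 drops 1)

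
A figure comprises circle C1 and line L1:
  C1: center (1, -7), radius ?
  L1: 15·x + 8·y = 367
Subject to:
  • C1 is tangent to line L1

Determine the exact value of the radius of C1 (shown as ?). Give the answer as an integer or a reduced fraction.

1. [C1‖L1]  r_C1² − 576 = 0  ⇒  r_C1 = 24 (r>0 drops 1)

24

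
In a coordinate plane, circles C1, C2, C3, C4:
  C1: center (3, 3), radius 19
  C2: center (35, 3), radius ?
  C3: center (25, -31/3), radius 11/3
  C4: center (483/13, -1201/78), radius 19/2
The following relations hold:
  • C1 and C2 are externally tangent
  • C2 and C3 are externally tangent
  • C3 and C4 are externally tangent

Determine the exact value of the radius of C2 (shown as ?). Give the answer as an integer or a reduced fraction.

13

1. [ext C1·C2]  r_C2² + 38r_C2 − 663 = 0  ⇒  r_C2 = 13 (r>0 drops 1)
2. [ext C2·C3]  r_C2² + (22/3)r_C2 − 793/3 = 0  ⇒  r_C2 = 13 (r>0 drops 1)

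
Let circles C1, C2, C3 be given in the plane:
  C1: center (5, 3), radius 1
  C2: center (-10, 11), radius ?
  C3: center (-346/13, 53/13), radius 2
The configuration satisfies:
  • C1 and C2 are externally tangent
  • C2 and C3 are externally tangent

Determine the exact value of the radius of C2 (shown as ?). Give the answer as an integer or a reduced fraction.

1. [ext C1·C2]  r_C2² + 2r_C2 − 288 = 0  ⇒  r_C2 = 16 (r>0 drops 1)
2. [ext C2·C3]  r_C2² + 4r_C2 − 320 = 0  ⇒  r_C2 = 16 (r>0 drops 1)

16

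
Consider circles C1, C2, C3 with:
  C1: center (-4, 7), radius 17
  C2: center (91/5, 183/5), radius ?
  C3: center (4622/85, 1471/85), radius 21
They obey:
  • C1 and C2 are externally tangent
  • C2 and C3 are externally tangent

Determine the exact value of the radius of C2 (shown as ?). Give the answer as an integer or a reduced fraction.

1. [ext C1·C2]  r_C2² + 34r_C2 − 1080 = 0  ⇒  r_C2 = 20 (r>0 drops 1)
2. [ext C2·C3]  r_C2² + 42r_C2 − 1240 = 0  ⇒  r_C2 = 20 (r>0 drops 1)

20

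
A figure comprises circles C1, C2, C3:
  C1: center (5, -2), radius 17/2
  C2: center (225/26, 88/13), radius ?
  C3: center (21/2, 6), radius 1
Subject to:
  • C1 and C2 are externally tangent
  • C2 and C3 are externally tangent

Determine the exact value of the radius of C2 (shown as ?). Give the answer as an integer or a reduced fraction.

1. [ext C1·C2]  r_C2² + 17r_C2 − 18 = 0  ⇒  r_C2 = 1 (r>0 drops 1)
2. [ext C2·C3]  r_C2² + 2r_C2 − 3 = 0  ⇒  r_C2 = 1 (r>0 drops 1)

1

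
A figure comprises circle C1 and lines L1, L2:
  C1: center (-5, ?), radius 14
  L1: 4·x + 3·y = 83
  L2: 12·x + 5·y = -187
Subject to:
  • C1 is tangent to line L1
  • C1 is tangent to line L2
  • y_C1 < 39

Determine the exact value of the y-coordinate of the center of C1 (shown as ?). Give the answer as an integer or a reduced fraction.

1. [C1‖L1]  y_C1² − (206/3)y_C1 + 1903/3 = 0  ⇒  y_C1 = 11 or 173/3
2. [C1‖L2]  y_C1² + (254/5)y_C1 − 3399/5 = 0  ⇒  y_C1 = -309/5 or 11

11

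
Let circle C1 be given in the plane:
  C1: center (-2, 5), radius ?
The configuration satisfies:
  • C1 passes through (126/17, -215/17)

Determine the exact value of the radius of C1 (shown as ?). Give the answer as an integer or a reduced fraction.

1. [C1∋P]  r_C1² − 400 = 0  ⇒  r_C1 = 20 (r>0 drops 1)

20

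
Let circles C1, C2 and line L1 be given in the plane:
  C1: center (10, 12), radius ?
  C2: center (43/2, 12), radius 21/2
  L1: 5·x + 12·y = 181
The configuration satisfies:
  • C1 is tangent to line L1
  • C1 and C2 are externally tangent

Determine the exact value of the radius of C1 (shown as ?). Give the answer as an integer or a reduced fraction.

1. [C1‖L1]  r_C1² − 1 = 0  ⇒  r_C1 = 1 (r>0 drops 1)
2. [ext C1·C2]  r_C1² + 21r_C1 − 22 = 0  ⇒  r_C1 = 1 (r>0 drops 1)

1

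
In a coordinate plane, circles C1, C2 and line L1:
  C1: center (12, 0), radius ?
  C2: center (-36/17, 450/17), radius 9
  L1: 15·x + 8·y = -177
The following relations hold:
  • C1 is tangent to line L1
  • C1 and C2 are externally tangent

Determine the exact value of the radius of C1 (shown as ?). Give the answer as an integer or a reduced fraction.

1. [C1‖L1]  r_C1² − 441 = 0  ⇒  r_C1 = 21 (r>0 drops 1)
2. [ext C1·C2]  r_C1² + 18r_C1 − 819 = 0  ⇒  r_C1 = 21 (r>0 drops 1)

21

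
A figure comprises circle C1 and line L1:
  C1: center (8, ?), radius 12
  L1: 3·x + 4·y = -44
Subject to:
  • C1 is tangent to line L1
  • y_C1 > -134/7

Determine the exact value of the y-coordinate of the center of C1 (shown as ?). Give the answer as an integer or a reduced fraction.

1. [C1‖L1]  y_C1² + 34y_C1 + 64 = 0  ⇒  y_C1 = -32 or -2
2. given y_C1 > -134/7: keep -2

-2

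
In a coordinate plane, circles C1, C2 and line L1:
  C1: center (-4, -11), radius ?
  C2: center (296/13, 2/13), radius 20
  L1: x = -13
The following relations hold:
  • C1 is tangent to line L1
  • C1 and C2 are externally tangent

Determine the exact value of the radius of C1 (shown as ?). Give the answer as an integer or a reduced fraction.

9

1. [C1‖L1]  r_C1² − 81 = 0  ⇒  r_C1 = 9 (r>0 drops 1)
2. [ext C1·C2]  r_C1² + 40r_C1 − 441 = 0  ⇒  r_C1 = 9 (r>0 drops 1)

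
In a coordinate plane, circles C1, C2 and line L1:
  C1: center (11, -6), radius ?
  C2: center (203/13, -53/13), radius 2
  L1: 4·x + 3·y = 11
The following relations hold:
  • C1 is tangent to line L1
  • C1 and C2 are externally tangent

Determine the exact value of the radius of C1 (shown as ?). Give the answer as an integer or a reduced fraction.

1. [C1‖L1]  r_C1² − 9 = 0  ⇒  r_C1 = 3 (r>0 drops 1)
2. [ext C1·C2]  r_C1² + 4r_C1 − 21 = 0  ⇒  r_C1 = 3 (r>0 drops 1)

3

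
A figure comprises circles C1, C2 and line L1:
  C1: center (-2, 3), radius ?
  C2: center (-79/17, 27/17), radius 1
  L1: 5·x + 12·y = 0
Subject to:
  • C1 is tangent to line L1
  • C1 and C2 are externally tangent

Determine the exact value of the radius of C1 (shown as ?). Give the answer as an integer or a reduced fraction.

1. [C1‖L1]  r_C1² − 4 = 0  ⇒  r_C1 = 2 (r>0 drops 1)
2. [ext C1·C2]  r_C1² + 2r_C1 − 8 = 0  ⇒  r_C1 = 2 (r>0 drops 1)

2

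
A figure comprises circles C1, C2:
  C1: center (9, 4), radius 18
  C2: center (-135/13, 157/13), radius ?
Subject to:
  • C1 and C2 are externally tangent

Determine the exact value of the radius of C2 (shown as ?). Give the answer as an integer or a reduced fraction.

3

1. [ext C1·C2]  r_C2² + 36r_C2 − 117 = 0  ⇒  r_C2 = 3 (r>0 drops 1)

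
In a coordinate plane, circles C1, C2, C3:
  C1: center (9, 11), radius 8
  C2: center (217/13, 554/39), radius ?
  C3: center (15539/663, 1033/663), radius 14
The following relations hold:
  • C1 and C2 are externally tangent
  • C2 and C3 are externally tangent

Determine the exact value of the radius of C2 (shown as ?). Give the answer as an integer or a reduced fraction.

1/3

1. [ext C1·C2]  r_C2² + 16r_C2 − 49/9 = 0  ⇒  r_C2 = 1/3 (r>0 drops 1)
2. [ext C2·C3]  r_C2² + 28r_C2 − 85/9 = 0  ⇒  r_C2 = 1/3 (r>0 drops 1)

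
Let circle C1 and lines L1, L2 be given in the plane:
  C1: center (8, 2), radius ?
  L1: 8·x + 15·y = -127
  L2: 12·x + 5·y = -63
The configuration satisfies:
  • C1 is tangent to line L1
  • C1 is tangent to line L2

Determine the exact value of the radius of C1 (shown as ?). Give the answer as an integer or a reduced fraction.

1. [C1‖L1]  r_C1² − 169 = 0  ⇒  r_C1 = 13 (r>0 drops 1)
2. [C1‖L2]  r_C1² − 169 = 0  ⇒  r_C1 = 13 (r>0 drops 1)

13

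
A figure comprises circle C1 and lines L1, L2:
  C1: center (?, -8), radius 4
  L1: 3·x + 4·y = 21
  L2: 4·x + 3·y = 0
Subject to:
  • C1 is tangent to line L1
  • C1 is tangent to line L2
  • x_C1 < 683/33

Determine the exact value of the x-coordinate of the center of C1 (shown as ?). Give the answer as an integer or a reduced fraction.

1. [C1‖L1]  x_C1² − (106/3)x_C1 + 803/3 = 0  ⇒  x_C1 = 11 or 73/3
2. [C1‖L2]  x_C1² − 12x_C1 + 11 = 0  ⇒  x_C1 = 1 or 11

11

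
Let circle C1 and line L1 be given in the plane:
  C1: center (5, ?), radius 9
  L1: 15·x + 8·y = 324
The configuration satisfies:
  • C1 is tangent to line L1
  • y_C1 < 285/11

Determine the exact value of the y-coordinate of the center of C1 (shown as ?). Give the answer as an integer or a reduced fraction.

12

1. [C1‖L1]  y_C1² − (249/4)y_C1 + 603 = 0  ⇒  y_C1 = 12 or 201/4
2. given y_C1 < 285/11: keep 12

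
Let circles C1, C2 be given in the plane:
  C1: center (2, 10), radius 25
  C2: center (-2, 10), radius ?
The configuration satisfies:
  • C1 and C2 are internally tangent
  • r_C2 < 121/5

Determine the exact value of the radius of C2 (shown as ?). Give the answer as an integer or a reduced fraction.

1. [int C1,C2]  r_C2² − 50r_C2 + 609 = 0  ⇒  r_C2 = 21 or 29
2. given r_C2 < 121/5: keep 21

21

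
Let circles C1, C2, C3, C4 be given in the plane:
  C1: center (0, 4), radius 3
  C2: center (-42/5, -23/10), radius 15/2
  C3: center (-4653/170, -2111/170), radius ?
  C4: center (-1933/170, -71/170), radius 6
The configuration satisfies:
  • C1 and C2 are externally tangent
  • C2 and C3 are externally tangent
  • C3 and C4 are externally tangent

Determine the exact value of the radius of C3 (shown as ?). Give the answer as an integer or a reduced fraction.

14

1. [ext C2·C3]  r_C3² + 15r_C3 − 406 = 0  ⇒  r_C3 = 14 (r>0 drops 1)
2. [ext C3·C4]  r_C3² + 12r_C3 − 364 = 0  ⇒  r_C3 = 14 (r>0 drops 1)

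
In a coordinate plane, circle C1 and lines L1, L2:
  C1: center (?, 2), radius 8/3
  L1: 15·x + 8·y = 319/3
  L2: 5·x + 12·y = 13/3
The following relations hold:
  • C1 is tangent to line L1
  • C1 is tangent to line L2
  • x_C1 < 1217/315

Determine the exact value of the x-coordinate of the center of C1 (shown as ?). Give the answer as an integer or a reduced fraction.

1. [C1‖L1]  x_C1² − (542/45)x_C1 + 407/15 = 0  ⇒  x_C1 = 3 or 407/45
2. [C1‖L2]  x_C1² + (118/15)x_C1 − 163/5 = 0  ⇒  x_C1 = -163/15 or 3

3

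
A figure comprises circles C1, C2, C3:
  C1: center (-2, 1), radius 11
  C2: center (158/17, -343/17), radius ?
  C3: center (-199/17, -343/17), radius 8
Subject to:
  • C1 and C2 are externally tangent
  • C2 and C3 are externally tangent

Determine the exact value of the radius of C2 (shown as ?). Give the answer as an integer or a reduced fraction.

13

1. [ext C1·C2]  r_C2² + 22r_C2 − 455 = 0  ⇒  r_C2 = 13 (r>0 drops 1)
2. [ext C2·C3]  r_C2² + 16r_C2 − 377 = 0  ⇒  r_C2 = 13 (r>0 drops 1)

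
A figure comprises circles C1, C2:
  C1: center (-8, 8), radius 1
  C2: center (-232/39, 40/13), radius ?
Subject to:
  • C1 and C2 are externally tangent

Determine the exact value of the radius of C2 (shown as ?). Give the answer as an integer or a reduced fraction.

13/3

1. [ext C1·C2]  r_C2² + 2r_C2 − 247/9 = 0  ⇒  r_C2 = 13/3 (r>0 drops 1)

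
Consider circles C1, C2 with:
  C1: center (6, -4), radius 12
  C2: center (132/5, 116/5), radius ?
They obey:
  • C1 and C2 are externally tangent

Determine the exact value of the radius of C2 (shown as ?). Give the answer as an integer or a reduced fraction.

1. [ext C1·C2]  r_C2² + 24r_C2 − 1012 = 0  ⇒  r_C2 = 22 (r>0 drops 1)

22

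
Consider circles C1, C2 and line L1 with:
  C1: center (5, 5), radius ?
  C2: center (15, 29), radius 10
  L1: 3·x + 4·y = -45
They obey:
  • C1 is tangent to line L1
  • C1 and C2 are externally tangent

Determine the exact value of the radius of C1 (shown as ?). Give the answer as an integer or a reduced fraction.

16

1. [C1‖L1]  r_C1² − 256 = 0  ⇒  r_C1 = 16 (r>0 drops 1)
2. [ext C1·C2]  r_C1² + 20r_C1 − 576 = 0  ⇒  r_C1 = 16 (r>0 drops 1)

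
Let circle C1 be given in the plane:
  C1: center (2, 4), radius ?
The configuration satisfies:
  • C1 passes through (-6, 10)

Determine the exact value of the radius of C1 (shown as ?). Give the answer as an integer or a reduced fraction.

10

1. [C1∋P]  r_C1² − 100 = 0  ⇒  r_C1 = 10 (r>0 drops 1)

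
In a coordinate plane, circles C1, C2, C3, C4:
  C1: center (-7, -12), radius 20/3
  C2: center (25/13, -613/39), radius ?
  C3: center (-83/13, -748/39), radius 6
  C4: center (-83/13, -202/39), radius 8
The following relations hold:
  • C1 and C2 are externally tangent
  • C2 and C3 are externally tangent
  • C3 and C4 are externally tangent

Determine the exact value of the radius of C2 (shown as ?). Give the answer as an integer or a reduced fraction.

3

1. [ext C1·C2]  r_C2² + (40/3)r_C2 − 49 = 0  ⇒  r_C2 = 3 (r>0 drops 1)
2. [ext C2·C3]  r_C2² + 12r_C2 − 45 = 0  ⇒  r_C2 = 3 (r>0 drops 1)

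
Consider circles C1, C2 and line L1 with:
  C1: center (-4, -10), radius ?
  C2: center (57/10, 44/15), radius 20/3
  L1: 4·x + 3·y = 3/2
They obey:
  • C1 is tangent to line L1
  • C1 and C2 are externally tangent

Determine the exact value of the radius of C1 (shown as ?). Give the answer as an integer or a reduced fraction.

1. [C1‖L1]  r_C1² − 361/4 = 0  ⇒  r_C1 = 19/2 (r>0 drops 1)
2. [ext C1·C2]  r_C1² + (40/3)r_C1 − 2603/12 = 0  ⇒  r_C1 = 19/2 (r>0 drops 1)

19/2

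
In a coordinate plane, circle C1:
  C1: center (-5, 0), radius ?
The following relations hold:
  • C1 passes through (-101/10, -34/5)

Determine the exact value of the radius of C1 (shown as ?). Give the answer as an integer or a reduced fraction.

1. [C1∋P]  r_C1² − 289/4 = 0  ⇒  r_C1 = 17/2 (r>0 drops 1)

17/2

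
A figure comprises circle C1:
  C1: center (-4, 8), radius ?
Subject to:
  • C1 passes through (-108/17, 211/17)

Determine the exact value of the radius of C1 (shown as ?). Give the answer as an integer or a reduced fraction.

1. [C1∋P]  r_C1² − 25 = 0  ⇒  r_C1 = 5 (r>0 drops 1)

5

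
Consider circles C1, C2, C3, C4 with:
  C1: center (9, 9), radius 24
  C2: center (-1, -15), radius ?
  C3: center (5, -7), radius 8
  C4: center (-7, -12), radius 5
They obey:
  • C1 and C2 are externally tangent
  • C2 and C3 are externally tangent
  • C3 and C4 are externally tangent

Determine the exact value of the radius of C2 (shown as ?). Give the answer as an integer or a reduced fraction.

1. [ext C1·C2]  r_C2² + 48r_C2 − 100 = 0  ⇒  r_C2 = 2 (r>0 drops 1)
2. [ext C2·C3]  r_C2² + 16r_C2 − 36 = 0  ⇒  r_C2 = 2 (r>0 drops 1)

2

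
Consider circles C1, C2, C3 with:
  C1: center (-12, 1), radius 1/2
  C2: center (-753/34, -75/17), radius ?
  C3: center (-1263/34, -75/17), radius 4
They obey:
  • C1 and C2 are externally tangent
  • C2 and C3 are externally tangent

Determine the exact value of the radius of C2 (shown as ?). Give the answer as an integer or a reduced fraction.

1. [ext C1·C2]  r_C2² + 1r_C2 − 132 = 0  ⇒  r_C2 = 11 (r>0 drops 1)
2. [ext C2·C3]  r_C2² + 8r_C2 − 209 = 0  ⇒  r_C2 = 11 (r>0 drops 1)

11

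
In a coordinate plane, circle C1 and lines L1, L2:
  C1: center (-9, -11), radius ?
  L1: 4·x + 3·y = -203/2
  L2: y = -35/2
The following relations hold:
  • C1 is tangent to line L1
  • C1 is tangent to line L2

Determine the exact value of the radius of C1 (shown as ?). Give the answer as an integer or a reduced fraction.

1. [C1‖L1]  r_C1² − 169/4 = 0  ⇒  r_C1 = 13/2 (r>0 drops 1)
2. [C1‖L2]  r_C1² − 169/4 = 0  ⇒  r_C1 = 13/2 (r>0 drops 1)

13/2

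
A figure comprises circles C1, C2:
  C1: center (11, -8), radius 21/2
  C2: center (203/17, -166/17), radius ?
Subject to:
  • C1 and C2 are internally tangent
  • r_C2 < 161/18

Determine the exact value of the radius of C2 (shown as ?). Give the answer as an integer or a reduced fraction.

17/2

1. [int C1,C2]  r_C2² − 21r_C2 + 425/4 = 0  ⇒  r_C2 = 17/2 or 25/2
2. given r_C2 < 161/18: keep 17/2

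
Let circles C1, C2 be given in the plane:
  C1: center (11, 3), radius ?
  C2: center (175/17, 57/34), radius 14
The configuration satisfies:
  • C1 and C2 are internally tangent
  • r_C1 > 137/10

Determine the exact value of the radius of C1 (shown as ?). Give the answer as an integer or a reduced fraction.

31/2

1. [int C1,C2]  r_C1² − 28r_C1 + 775/4 = 0  ⇒  r_C1 = 25/2 or 31/2
2. given r_C1 > 137/10: keep 31/2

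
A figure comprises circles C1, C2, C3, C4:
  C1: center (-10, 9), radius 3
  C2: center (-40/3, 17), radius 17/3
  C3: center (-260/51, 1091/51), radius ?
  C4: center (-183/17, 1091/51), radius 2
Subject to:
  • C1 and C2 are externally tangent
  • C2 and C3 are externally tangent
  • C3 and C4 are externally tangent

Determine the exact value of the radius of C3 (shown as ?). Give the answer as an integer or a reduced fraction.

1. [ext C2·C3]  r_C3² + (34/3)r_C3 − 55 = 0  ⇒  r_C3 = 11/3 (r>0 drops 1)
2. [ext C3·C4]  r_C3² + 4r_C3 − 253/9 = 0  ⇒  r_C3 = 11/3 (r>0 drops 1)

11/3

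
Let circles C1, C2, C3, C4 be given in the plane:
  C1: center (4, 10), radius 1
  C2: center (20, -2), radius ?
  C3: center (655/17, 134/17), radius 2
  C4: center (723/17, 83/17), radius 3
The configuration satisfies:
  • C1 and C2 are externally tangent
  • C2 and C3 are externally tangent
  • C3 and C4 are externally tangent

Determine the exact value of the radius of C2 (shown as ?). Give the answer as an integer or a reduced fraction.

1. [ext C1·C2]  r_C2² + 2r_C2 − 399 = 0  ⇒  r_C2 = 19 (r>0 drops 1)
2. [ext C2·C3]  r_C2² + 4r_C2 − 437 = 0  ⇒  r_C2 = 19 (r>0 drops 1)

19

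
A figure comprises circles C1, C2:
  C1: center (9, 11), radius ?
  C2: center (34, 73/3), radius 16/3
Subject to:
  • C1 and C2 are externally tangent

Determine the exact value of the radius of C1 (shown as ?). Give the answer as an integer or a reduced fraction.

1. [ext C1·C2]  r_C1² + (32/3)r_C1 − 2323/3 = 0  ⇒  r_C1 = 23 (r>0 drops 1)

23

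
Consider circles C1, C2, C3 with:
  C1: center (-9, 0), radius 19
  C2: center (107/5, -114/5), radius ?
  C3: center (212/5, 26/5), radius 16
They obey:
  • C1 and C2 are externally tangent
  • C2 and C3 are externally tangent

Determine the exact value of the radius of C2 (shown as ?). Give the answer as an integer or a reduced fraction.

1. [ext C1·C2]  r_C2² + 38r_C2 − 1083 = 0  ⇒  r_C2 = 19 (r>0 drops 1)
2. [ext C2·C3]  r_C2² + 32r_C2 − 969 = 0  ⇒  r_C2 = 19 (r>0 drops 1)

19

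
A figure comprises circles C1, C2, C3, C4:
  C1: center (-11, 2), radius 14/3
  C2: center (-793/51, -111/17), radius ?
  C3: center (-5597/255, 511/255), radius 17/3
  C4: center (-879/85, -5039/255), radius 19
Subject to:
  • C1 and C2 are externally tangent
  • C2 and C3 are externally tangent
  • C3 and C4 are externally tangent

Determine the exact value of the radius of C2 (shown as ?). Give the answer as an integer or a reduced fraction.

5

1. [ext C1·C2]  r_C2² + (28/3)r_C2 − 215/3 = 0  ⇒  r_C2 = 5 (r>0 drops 1)
2. [ext C2·C3]  r_C2² + (34/3)r_C2 − 245/3 = 0  ⇒  r_C2 = 5 (r>0 drops 1)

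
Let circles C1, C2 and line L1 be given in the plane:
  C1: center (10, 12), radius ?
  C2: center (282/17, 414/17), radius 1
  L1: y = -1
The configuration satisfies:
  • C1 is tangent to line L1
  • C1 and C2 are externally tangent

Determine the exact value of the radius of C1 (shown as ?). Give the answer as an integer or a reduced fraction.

13

1. [C1‖L1]  r_C1² − 169 = 0  ⇒  r_C1 = 13 (r>0 drops 1)
2. [ext C1·C2]  r_C1² + 2r_C1 − 195 = 0  ⇒  r_C1 = 13 (r>0 drops 1)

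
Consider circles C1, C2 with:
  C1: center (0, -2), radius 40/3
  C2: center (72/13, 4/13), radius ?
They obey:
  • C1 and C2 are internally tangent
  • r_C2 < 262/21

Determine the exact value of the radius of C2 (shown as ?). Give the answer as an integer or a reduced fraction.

1. [int C1,C2]  r_C2² − (80/3)r_C2 + 1276/9 = 0  ⇒  r_C2 = 22/3 or 58/3
2. given r_C2 < 262/21: keep 22/3

22/3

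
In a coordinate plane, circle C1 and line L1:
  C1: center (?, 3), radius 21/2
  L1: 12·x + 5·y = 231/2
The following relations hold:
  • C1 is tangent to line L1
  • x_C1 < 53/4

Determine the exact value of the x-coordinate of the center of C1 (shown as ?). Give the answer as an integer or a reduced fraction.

-3

1. [C1‖L1]  x_C1² − (67/4)x_C1 − 237/4 = 0  ⇒  x_C1 = -3 or 79/4
2. given x_C1 < 53/4: keep -3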